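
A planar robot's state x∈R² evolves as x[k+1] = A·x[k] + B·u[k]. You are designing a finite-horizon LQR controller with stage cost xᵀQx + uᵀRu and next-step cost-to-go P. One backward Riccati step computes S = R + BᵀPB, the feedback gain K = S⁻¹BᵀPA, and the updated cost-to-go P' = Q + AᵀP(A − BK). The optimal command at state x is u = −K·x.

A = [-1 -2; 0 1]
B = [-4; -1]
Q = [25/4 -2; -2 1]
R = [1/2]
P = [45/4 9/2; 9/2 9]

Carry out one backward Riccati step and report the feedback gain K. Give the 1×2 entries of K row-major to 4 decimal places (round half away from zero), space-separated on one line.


0.2195 0.3193

BᵀP = [-49.5000 -27.0000]
S = R + BᵀPB = [1/2] + [225.0000] = [225.5000]
BᵀPA = [49.5000 72.0000]
K = S⁻¹·BᵀPA = [0.2195 0.3193]
A−BK = [-0.1220 -0.7228; 0.2195 1.3193]
AᵀP(A−BK) = [0.3841 2.1951; 2.1951 13.0111]
P' = Q + AᵀP(A−BK) = [6.6341 0.1951; 0.1951 14.0111]
tr(P') = 20.6452


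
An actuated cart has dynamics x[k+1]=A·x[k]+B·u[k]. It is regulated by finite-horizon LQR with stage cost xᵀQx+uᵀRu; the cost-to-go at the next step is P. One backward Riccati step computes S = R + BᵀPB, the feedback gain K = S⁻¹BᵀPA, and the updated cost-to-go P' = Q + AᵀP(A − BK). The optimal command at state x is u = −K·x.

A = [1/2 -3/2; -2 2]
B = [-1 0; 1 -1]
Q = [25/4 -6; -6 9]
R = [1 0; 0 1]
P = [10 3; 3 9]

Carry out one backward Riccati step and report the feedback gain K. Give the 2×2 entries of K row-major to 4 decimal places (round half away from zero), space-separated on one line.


-0.5385 1.3846 1.3269 -0.5192

BᵀP = [-7.0000 6.0000; -3.0000 -9.0000]
S = R + BᵀPB = [1 0; 0 1] + [13.0000 -6.0000; -6.0000 9.0000] = [14.0000 -6.0000; -6.0000 10.0000]
BᵀPA = [-15.5000 22.5000; 16.5000 -13.5000]
K = S⁻¹·BᵀPA = [-0.5385 1.3846; 1.3269 -0.5192]
A−BK = [-0.0385 -0.1154; -0.1346 0.0962]
AᵀP(A−BK) = [2.2596 -1.4712; -1.4712 2.3365]
P' = Q + AᵀP(A−BK) = [8.5096 -7.4712; -7.4712 11.3365]
tr(P') = 19.8462


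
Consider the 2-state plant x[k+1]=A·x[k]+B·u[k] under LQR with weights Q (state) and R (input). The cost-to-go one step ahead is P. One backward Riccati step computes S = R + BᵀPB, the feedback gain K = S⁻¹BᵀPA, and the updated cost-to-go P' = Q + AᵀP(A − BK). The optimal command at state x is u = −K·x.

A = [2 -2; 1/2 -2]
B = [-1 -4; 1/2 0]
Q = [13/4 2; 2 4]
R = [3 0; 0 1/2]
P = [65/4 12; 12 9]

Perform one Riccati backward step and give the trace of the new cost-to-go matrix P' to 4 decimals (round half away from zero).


8.3889

BᵀP = [-10.2500 -7.5000; -65.0000 -48.0000]
S = R + BᵀPB = [3 0; 0 1/2] + [6.5000 41.0000; 41.0000 260.0000] = [9.5000 41.0000; 41.0000 260.5000]
BᵀPA = [-24.2500 35.5000; -154.0000 226.0000]
K = S⁻¹·BᵀPA = [-0.0039 -0.0230; -0.5906 0.8712]
A−BK = [-0.3661 1.4617; 0.5020 -1.9885]
AᵀP(A−BK) = [0.2096 -0.3957; -0.3957 0.9293]
P' = Q + AᵀP(A−BK) = [3.4596 1.6043; 1.6043 4.9293]
tr(P') = 8.3889


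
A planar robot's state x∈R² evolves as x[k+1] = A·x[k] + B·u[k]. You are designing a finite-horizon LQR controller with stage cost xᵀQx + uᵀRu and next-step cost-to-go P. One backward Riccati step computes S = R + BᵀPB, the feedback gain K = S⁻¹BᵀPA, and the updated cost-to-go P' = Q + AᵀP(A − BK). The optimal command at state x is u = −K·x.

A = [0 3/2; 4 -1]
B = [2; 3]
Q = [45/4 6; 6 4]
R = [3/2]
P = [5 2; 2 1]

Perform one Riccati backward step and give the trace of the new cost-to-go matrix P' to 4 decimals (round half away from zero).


17.8119

BᵀP = [16.0000 7.0000]
S = R + BᵀPB = [3/2] + [53.0000] = [54.5000]
BᵀPA = [28.0000 17.0000]
K = S⁻¹·BᵀPA = [0.5138 0.3119]
A−BK = [-1.0275 0.8761; 2.4587 -1.9358]
AᵀP(A−BK) = [1.6147 -0.7339; -0.7339 0.9472]
P' = Q + AᵀP(A−BK) = [12.8647 5.2661; 5.2661 4.9472]
tr(P') = 17.8119


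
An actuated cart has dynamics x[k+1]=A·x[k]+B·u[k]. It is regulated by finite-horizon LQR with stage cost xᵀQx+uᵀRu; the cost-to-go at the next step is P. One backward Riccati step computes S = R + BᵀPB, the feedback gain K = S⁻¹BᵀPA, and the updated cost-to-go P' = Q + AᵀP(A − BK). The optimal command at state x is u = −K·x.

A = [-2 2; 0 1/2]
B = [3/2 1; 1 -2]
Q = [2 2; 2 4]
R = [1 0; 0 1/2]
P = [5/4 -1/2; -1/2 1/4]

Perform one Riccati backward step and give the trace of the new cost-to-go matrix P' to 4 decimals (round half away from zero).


7.0673

BᵀP = [1.3750 -0.5000; 2.2500 -1.0000]
S = R + BᵀPB = [1 0; 0 1/2] + [1.5625 2.3750; 2.3750 4.2500] = [2.5625 2.3750; 2.3750 4.7500]
BᵀPA = [-2.7500 2.5000; -4.5000 4.0000]
K = S⁻¹·BᵀPA = [-0.3636 0.3636; -0.7656 0.6603]
A−BK = [-0.6890 0.7943; -1.1675 1.4569]
AᵀP(A−BK) = [0.5550 -0.5287; -0.5287 0.5123]
P' = Q + AᵀP(A−BK) = [2.5550 1.4713; 1.4713 4.5123]
tr(P') = 7.0673


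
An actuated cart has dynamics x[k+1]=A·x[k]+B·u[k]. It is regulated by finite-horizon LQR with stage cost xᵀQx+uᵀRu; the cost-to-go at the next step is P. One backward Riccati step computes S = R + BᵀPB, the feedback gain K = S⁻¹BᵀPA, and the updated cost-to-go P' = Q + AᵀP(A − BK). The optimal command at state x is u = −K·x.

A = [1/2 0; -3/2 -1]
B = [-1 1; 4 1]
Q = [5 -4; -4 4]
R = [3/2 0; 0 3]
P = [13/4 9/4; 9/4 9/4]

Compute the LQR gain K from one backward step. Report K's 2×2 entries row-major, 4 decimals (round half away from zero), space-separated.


BᵀP = [5.7500 6.7500; 5.5000 4.5000]
S = R + BᵀPB = [3/2 0; 0 3] + [21.2500 12.5000; 12.5000 10.0000] = [22.7500 12.5000; 12.5000 13.0000]
BᵀPA = [-7.2500 -6.7500; -4.0000 -4.5000]
K = S⁻¹·BᵀPA = [-0.3172 -0.2258; -0.0027 -0.1290]
A−BK = [0.1855 -0.0968; -0.2285 0.0323]
AᵀP(A−BK) = [0.1895 0.0968; 0.0968 0.1452]
P' = Q + AᵀP(A−BK) = [5.1895 -3.9032; -3.9032 4.1452]
tr(P') = 9.3347

-0.3172 -0.2258 -0.0027 -0.1290


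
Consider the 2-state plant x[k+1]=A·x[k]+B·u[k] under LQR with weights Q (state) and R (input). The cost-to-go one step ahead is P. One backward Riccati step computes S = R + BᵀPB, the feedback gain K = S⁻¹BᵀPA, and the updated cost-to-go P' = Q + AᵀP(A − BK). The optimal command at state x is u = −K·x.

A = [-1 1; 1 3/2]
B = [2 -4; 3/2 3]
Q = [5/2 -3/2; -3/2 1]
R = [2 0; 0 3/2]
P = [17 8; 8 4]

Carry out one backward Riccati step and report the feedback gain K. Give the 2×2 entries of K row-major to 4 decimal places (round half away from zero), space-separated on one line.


0.0120 0.5513 0.2163 -0.0761

BᵀP = [46.0000 22.0000; -44.0000 -20.0000]
S = R + BᵀPB = [2 0; 0 3/2] + [125.0000 -118.0000; -118.0000 116.0000] = [127.0000 -118.0000; -118.0000 117.5000]
BᵀPA = [-24.0000 79.0000; 24.0000 -74.0000]
K = S⁻¹·BᵀPA = [0.0120 0.5513; 0.2163 -0.0761]
A−BK = [-0.1587 -0.4071; 0.3330 0.9014]
AᵀP(A−BK) = [0.0966 0.0586; 0.0586 0.8127]
P' = Q + AᵀP(A−BK) = [2.5966 -1.4414; -1.4414 1.8127]
tr(P') = 4.4094


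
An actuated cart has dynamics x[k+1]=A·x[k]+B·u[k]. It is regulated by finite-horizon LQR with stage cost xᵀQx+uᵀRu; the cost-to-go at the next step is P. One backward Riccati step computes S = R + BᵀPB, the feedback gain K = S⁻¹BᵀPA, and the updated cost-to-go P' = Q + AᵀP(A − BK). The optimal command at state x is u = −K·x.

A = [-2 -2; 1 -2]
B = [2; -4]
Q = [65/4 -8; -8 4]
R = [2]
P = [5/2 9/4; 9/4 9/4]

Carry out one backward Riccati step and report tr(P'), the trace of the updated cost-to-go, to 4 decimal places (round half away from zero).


BᵀP = [-4.0000 -4.5000]
S = R + BᵀPB = [2] + [10.0000] = [12.0000]
BᵀPA = [3.5000 17.0000]
K = S⁻¹·BᵀPA = [0.2917 1.4167]
A−BK = [-2.5833 -4.8333; 2.1667 3.6667]
AᵀP(A−BK) = [2.2292 5.0417; 5.0417 12.9167]
P' = Q + AᵀP(A−BK) = [18.4792 -2.9583; -2.9583 16.9167]
tr(P') = 35.3958

35.3958


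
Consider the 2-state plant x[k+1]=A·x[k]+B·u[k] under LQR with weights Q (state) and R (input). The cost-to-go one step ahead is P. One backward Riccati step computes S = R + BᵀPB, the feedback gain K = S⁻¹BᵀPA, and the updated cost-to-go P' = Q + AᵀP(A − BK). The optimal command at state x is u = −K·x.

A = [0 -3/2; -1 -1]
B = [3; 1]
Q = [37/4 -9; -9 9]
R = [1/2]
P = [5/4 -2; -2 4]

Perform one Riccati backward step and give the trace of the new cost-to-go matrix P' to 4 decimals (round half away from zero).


BᵀP = [1.7500 -2.0000]
S = R + BᵀPB = [1/2] + [3.2500] = [3.7500]
BᵀPA = [2.0000 -0.6250]
K = S⁻¹·BᵀPA = [0.5333 -0.1667]
A−BK = [-1.6000 -1.0000; -1.5333 -0.8333]
AᵀP(A−BK) = [2.9333 1.3333; 1.3333 0.7083]
P' = Q + AᵀP(A−BK) = [12.1833 -7.6667; -7.6667 9.7083]
tr(P') = 21.8917

21.8917


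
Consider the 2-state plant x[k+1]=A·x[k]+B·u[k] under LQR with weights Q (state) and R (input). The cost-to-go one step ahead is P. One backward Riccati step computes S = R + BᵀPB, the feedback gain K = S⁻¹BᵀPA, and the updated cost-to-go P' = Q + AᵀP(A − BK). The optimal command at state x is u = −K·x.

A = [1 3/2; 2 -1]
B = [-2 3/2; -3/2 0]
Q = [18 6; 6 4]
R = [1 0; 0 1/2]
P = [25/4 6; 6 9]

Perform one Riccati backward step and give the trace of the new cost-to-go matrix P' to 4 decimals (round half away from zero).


BᵀP = [-21.5000 -25.5000; 9.3750 9.0000]
S = R + BᵀPB = [1 0; 0 1/2] + [81.2500 -32.2500; -32.2500 14.0625] = [82.2500 -32.2500; -32.2500 14.5625]
BᵀPA = [-72.5000 -6.7500; 27.3750 5.0625]
K = S⁻¹·BᵀPA = [-1.0966 0.4120; -0.5487 1.2600]
A−BK = [-0.3702 0.4340; 0.3551 -0.3820]
AᵀP(A−BK) = [1.7670 -1.2493; -1.2493 1.4646]
P' = Q + AᵀP(A−BK) = [19.7670 4.7507; 4.7507 5.4646]
tr(P') = 25.2316

25.2316


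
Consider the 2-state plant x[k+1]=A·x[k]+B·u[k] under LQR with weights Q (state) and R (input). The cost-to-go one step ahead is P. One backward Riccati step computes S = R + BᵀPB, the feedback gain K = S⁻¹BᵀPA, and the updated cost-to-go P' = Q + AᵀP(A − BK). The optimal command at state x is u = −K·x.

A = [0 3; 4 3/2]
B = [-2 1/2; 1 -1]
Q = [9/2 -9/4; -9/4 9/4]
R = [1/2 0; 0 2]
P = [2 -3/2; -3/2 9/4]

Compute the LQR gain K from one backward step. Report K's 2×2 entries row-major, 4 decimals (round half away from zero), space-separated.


0.8664 -0.7350 -0.8111 -0.4608

BᵀP = [-5.5000 5.2500; 2.5000 -3.0000]
S = R + BᵀPB = [1/2 0; 0 2] + [16.2500 -8.0000; -8.0000 4.2500] = [16.7500 -8.0000; -8.0000 6.2500]
BᵀPA = [21.0000 -8.6250; -12.0000 3.0000]
K = S⁻¹·BᵀPA = [0.8664 -0.7350; -0.8111 -0.4608]
A−BK = [2.1382 1.7604; 2.3226 1.7742]
AᵀP(A−BK) = [8.0737 5.4055; 5.4055 4.6054]
P' = Q + AᵀP(A−BK) = [12.5737 3.1555; 3.1555 6.8554]
tr(P') = 19.4291


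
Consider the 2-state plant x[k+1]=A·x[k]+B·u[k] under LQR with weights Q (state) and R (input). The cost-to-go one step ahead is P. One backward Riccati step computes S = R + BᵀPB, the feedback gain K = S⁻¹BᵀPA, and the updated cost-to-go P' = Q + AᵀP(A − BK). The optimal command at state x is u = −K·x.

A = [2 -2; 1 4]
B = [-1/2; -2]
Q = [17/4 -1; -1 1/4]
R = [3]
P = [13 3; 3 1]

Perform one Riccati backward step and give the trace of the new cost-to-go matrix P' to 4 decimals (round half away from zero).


32.0692

BᵀP = [-12.5000 -3.5000]
S = R + BᵀPB = [3] + [13.2500] = [16.2500]
BᵀPA = [-28.5000 11.0000]
K = S⁻¹·BᵀPA = [-1.7538 0.6769]
A−BK = [1.1231 -1.6615; -2.5077 5.3538]
AᵀP(A−BK) = [15.0154 -10.7077; -10.7077 12.5538]
P' = Q + AᵀP(A−BK) = [19.2654 -11.7077; -11.7077 12.8038]
tr(P') = 32.0692


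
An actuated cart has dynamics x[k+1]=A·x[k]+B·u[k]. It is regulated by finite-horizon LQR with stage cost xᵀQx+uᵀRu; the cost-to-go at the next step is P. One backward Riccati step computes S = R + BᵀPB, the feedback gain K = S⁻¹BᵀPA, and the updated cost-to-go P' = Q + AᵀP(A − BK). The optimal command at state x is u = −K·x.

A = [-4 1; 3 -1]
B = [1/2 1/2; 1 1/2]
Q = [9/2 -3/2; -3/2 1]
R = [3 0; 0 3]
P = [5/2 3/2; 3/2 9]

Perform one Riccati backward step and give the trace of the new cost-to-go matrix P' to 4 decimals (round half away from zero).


71.9179

BᵀP = [2.7500 9.7500; 2.0000 5.2500]
S = R + BᵀPB = [3 0; 0 3] + [11.1250 6.2500; 6.2500 3.6250] = [14.1250 6.2500; 6.2500 6.6250]
BᵀPA = [18.2500 -7.0000; 7.7500 -3.2500]
K = S⁻¹·BᵀPA = [1.3293 -0.4781; -0.0843 -0.0396]
A−BK = [-4.6225 1.2588; 1.7128 -0.5021]
AᵀP(A−BK) = [61.3929 -17.4686; -17.4686 5.0249]
P' = Q + AᵀP(A−BK) = [65.8929 -18.9686; -18.9686 6.0249]
tr(P') = 71.9179


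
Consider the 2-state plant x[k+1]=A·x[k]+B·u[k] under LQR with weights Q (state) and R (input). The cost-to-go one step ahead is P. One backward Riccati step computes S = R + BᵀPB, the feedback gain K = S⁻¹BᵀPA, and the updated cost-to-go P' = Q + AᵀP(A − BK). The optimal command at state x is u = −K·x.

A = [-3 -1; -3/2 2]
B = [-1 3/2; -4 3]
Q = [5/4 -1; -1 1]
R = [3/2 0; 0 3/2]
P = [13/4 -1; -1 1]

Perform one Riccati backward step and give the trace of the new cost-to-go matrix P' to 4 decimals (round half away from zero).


BᵀP = [0.7500 -3.0000; 1.8750 1.5000]
S = R + BᵀPB = [3/2 0; 0 3/2] + [11.2500 -7.8750; -7.8750 7.3125] = [12.7500 -7.8750; -7.8750 8.8125]
BᵀPA = [2.2500 -6.7500; -7.8750 1.1250]
K = S⁻¹·BᵀPA = [-0.8380 -1.0056; -1.6425 -0.7709]
A−BK = [-1.3743 -0.8492; 0.0754 0.2905]
AᵀP(A−BK) = [11.4511 7.4413; 7.4413 5.3296]
P' = Q + AᵀP(A−BK) = [12.7011 6.4413; 6.4413 6.3296]
tr(P') = 19.0307

19.0307


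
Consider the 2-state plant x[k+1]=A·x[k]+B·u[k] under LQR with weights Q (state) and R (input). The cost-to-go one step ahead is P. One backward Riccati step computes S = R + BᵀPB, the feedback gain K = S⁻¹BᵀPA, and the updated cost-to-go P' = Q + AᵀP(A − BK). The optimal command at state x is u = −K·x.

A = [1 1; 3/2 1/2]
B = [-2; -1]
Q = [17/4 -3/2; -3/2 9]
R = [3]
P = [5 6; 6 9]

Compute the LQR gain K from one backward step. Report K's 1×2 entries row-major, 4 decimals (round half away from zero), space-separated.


-0.8482 -0.4732

BᵀP = [-16.0000 -21.0000]
S = R + BᵀPB = [3] + [53.0000] = [56.0000]
BᵀPA = [-47.5000 -26.5000]
K = S⁻¹·BᵀPA = [-0.8482 -0.4732]
A−BK = [-0.6964 0.0536; 0.6518 0.0268]
AᵀP(A−BK) = [2.9598 1.2723; 1.2723 0.7098]
P' = Q + AᵀP(A−BK) = [7.2098 -0.2277; -0.2277 9.7098]
tr(P') = 16.9196


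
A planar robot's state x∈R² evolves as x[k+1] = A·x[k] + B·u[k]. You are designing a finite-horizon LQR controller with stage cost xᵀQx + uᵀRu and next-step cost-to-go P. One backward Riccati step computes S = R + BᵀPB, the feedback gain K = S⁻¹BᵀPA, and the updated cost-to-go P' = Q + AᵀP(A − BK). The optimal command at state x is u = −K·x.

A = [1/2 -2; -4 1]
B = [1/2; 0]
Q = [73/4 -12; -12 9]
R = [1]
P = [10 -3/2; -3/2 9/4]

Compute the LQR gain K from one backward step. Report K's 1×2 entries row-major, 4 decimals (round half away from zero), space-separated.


BᵀP = [5.0000 -0.7500]
S = R + BᵀPB = [1] + [2.5000] = [3.5000]
BᵀPA = [5.5000 -10.7500]
K = S⁻¹·BᵀPA = [1.5714 -3.0714]
A−BK = [-0.2857 -0.4643; -4.0000 1.0000]
AᵀP(A−BK) = [35.8571 -14.8571; -14.8571 15.2321]
P' = Q + AᵀP(A−BK) = [54.1071 -26.8571; -26.8571 24.2321]
tr(P') = 78.3393

1.5714 -3.0714


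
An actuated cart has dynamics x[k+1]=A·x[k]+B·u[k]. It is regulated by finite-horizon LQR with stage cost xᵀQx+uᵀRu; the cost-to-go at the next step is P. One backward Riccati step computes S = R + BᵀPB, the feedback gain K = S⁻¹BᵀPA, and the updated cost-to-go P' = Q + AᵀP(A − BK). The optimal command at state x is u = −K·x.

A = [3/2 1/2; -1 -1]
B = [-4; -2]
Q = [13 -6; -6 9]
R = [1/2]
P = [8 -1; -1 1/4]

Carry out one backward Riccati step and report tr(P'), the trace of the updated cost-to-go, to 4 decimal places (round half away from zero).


22.7599

BᵀP = [-30.0000 3.5000]
S = R + BᵀPB = [1/2] + [113.0000] = [113.5000]
BᵀPA = [-48.5000 -18.5000]
K = S⁻¹·BᵀPA = [-0.4273 -0.1630]
A−BK = [-0.2093 -0.1520; -1.8546 -1.3260]
AᵀP(A−BK) = [0.5253 0.3447; 0.3447 0.2346]
P' = Q + AᵀP(A−BK) = [13.5253 -5.6553; -5.6553 9.2346]
tr(P') = 22.7599


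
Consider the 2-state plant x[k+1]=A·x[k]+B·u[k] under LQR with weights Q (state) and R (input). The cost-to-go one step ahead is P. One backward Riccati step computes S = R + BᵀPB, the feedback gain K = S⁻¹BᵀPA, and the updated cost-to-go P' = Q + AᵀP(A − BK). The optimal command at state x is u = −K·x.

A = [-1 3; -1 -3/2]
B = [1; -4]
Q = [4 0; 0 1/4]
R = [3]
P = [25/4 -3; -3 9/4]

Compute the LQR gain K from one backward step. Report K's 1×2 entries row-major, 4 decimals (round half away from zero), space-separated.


-0.0903 1.0505

BᵀP = [18.2500 -12.0000]
S = R + BᵀPB = [3] + [66.2500] = [69.2500]
BᵀPA = [-6.2500 72.7500]
K = S⁻¹·BᵀPA = [-0.0903 1.0505]
A−BK = [-0.9097 1.9495; -1.3610 2.7022]
AᵀP(A−BK) = [1.9359 -4.3091; -4.3091 11.8856]
P' = Q + AᵀP(A−BK) = [5.9359 -4.3091; -4.3091 12.1356]
tr(P') = 18.0715


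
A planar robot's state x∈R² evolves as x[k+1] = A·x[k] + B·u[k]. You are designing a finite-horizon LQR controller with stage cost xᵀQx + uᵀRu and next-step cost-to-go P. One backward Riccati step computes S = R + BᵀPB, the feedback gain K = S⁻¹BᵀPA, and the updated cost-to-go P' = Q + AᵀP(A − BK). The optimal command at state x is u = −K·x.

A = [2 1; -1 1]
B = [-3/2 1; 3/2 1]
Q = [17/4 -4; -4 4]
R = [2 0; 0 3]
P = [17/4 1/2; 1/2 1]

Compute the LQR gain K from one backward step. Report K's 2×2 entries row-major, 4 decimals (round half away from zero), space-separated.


-0.8655 -0.1758 0.4087 0.5830

BᵀP = [-5.6250 0.7500; 4.7500 1.5000]
S = R + BᵀPB = [2 0; 0 3] + [9.5625 -4.8750; -4.8750 6.2500] = [11.5625 -4.8750; -4.8750 9.2500]
BᵀPA = [-12.0000 -4.8750; 8.0000 6.2500]
K = S⁻¹·BᵀPA = [-0.8655 -0.1758; 0.4087 0.5830]
A−BK = [0.2930 0.1533; -0.1104 0.6807]
AᵀP(A−BK) = [2.3441 1.2261; 1.2261 1.7491]
P' = Q + AᵀP(A−BK) = [6.5941 -2.7739; -2.7739 5.7491]
tr(P') = 12.3432


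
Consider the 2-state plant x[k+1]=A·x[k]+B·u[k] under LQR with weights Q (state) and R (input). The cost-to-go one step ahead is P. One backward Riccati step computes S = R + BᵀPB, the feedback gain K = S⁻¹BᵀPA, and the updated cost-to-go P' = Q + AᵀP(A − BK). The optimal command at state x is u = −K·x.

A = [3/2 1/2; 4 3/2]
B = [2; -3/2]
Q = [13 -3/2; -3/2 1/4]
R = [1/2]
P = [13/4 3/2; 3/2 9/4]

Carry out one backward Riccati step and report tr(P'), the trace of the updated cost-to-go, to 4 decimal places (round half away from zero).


79.9469

BᵀP = [4.2500 -0.3750]
S = R + BᵀPB = [1/2] + [9.0625] = [9.5625]
BᵀPA = [4.8750 1.5625]
K = S⁻¹·BᵀPA = [0.5098 0.1634]
A−BK = [0.4804 0.1732; 4.7647 1.7451]
AᵀP(A−BK) = [58.8272 21.5159; 21.5159 7.8697]
P' = Q + AᵀP(A−BK) = [71.8272 20.0159; 20.0159 8.1197]
tr(P') = 79.9469


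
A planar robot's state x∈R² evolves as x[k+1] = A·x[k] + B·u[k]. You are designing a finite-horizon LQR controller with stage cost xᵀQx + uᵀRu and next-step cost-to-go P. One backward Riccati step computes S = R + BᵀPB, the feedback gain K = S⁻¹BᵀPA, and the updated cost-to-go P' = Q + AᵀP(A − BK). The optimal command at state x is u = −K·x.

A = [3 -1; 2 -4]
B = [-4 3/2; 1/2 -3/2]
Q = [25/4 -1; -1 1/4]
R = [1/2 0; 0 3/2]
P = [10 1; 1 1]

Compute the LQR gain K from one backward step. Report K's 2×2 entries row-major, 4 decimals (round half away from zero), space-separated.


-1.1000 0.8810 -0.8689 1.5667

BᵀP = [-39.5000 -3.5000; 13.5000 0.0000]
S = R + BᵀPB = [1/2 0; 0 3/2] + [156.2500 -54.0000; -54.0000 20.2500] = [156.7500 -54.0000; -54.0000 21.7500]
BᵀPA = [-125.5000 53.5000; 40.5000 -13.5000]
K = S⁻¹·BᵀPA = [-1.1000 0.8810; -0.8689 1.5667]
A−BK = [-0.0965 0.1741; 1.2467 -2.0905]
AᵀP(A−BK) = [3.1441 -4.8818; -4.8818 8.0152]
P' = Q + AᵀP(A−BK) = [9.3941 -5.8818; -5.8818 8.2652]
tr(P') = 17.6593


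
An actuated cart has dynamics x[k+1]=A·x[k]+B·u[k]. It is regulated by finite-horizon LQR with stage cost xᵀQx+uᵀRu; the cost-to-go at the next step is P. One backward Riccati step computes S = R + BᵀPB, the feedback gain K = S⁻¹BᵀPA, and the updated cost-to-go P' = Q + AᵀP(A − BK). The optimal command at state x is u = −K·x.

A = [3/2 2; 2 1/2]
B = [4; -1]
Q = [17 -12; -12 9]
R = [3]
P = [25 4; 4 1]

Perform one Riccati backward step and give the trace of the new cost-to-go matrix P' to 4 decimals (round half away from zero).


30.1230

BᵀP = [96.0000 15.0000]
S = R + BᵀPB = [3] + [369.0000] = [372.0000]
BᵀPA = [174.0000 199.5000]
K = S⁻¹·BᵀPA = [0.4677 0.5363]
A−BK = [-0.3710 -0.1452; 2.4677 1.0363]
AᵀP(A−BK) = [2.8629 1.6855; 1.6855 1.2601]
P' = Q + AᵀP(A−BK) = [19.8629 -10.3145; -10.3145 10.2601]
tr(P') = 30.1230


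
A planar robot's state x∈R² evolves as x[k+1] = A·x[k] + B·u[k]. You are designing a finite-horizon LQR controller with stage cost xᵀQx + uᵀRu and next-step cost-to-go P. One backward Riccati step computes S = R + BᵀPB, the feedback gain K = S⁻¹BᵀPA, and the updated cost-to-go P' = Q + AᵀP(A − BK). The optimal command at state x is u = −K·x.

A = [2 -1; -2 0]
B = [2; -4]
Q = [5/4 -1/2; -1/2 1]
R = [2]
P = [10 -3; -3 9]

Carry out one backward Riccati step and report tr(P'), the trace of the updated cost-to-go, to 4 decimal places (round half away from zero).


14.2671

BᵀP = [32.0000 -42.0000]
S = R + BᵀPB = [2] + [232.0000] = [234.0000]
BᵀPA = [148.0000 -32.0000]
K = S⁻¹·BᵀPA = [0.6325 -0.1368]
A−BK = [0.7350 -0.7265; 0.5299 -0.5470]
AᵀP(A−BK) = [6.3932 -5.7607; -5.7607 5.6239]
P' = Q + AᵀP(A−BK) = [7.6432 -6.2607; -6.2607 6.6239]
tr(P') = 14.2671


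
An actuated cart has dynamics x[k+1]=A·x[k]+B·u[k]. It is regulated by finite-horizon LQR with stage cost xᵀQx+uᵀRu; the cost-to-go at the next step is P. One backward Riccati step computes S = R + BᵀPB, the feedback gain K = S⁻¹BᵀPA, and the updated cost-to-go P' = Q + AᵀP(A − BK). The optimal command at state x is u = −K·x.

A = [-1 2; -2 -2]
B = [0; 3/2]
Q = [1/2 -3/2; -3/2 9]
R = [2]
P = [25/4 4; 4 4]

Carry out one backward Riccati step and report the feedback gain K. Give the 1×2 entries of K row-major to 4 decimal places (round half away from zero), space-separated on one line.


-1.6364 0.0000

BᵀP = [6.0000 6.0000]
S = R + BᵀPB = [2] + [9.0000] = [11.0000]
BᵀPA = [-18.0000 0.0000]
K = S⁻¹·BᵀPA = [-1.6364 0.0000]
A−BK = [-1.0000 2.0000; 0.4545 -2.0000]
AᵀP(A−BK) = [8.7955 -4.5000; -4.5000 9.0000]
P' = Q + AᵀP(A−BK) = [9.2955 -6.0000; -6.0000 18.0000]
tr(P') = 27.2955


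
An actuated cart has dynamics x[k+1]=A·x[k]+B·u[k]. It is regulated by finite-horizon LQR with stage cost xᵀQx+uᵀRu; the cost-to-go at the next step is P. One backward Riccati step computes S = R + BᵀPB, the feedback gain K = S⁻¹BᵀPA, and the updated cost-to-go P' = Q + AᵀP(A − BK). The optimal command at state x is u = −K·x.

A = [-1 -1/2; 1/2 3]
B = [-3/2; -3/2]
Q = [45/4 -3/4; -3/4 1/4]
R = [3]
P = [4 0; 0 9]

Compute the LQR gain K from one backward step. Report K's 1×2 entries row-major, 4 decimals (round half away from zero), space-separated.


-0.0233 -1.1628

BᵀP = [-6.0000 -13.5000]
S = R + BᵀPB = [3] + [29.2500] = [32.2500]
BᵀPA = [-0.7500 -37.5000]
K = S⁻¹·BᵀPA = [-0.0233 -1.1628]
A−BK = [-1.0349 -2.2442; 0.4651 1.2558]
AᵀP(A−BK) = [6.2326 14.6279; 14.6279 38.3953]
P' = Q + AᵀP(A−BK) = [17.4826 13.8779; 13.8779 38.6453]
tr(P') = 56.1279


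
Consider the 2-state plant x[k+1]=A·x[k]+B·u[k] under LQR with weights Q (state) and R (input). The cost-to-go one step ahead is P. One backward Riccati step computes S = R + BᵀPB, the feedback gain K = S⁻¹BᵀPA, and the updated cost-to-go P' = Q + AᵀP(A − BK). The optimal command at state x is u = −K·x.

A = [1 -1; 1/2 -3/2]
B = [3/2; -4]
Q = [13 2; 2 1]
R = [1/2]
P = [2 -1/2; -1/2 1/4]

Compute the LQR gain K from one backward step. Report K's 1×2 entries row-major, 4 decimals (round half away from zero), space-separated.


0.2750 -0.1583

BᵀP = [5.0000 -1.7500]
S = R + BᵀPB = [1/2] + [14.5000] = [15.0000]
BᵀPA = [4.1250 -2.3750]
K = S⁻¹·BᵀPA = [0.2750 -0.1583]
A−BK = [0.5875 -0.7625; 1.6000 -2.1333]
AᵀP(A−BK) = [0.4281 -0.5344; -0.5344 0.6865]
P' = Q + AᵀP(A−BK) = [13.4281 1.4656; 1.4656 1.6865]
tr(P') = 15.1146


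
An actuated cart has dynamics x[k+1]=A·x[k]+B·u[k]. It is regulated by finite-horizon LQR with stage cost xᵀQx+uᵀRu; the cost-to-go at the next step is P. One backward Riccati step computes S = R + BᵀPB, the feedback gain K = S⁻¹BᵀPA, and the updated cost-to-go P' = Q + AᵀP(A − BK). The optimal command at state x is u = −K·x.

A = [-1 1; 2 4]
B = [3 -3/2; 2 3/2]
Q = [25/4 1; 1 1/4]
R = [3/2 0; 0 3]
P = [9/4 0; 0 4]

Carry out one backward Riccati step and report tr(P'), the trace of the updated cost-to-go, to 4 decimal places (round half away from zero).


BᵀP = [6.7500 8.0000; -3.3750 6.0000]
S = R + BᵀPB = [3/2 0; 0 3] + [36.2500 1.8750; 1.8750 14.0625] = [37.7500 1.8750; 1.8750 17.0625]
BᵀPA = [9.2500 38.7500; 15.3750 20.6250]
K = S⁻¹·BᵀPA = [0.2014 0.9718; 0.8790 1.1020]
A−BK = [-0.2857 -0.2623; 0.2788 0.4035]
AᵀP(A−BK) = [2.8731 3.8179; 3.8179 5.8657]
P' = Q + AᵀP(A−BK) = [9.1231 4.8179; 4.8179 6.1157]
tr(P') = 15.2388

15.2388


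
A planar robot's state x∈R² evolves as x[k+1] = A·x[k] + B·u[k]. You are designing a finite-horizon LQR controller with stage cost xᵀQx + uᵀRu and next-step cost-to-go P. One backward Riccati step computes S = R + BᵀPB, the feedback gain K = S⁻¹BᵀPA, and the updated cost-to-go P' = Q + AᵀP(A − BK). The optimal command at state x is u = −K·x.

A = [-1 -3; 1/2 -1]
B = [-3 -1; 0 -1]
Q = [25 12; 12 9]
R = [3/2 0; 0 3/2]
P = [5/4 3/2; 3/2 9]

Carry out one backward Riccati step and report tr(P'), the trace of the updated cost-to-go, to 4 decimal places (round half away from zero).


36.5547

BᵀP = [-3.7500 -4.5000; -2.7500 -10.5000]
S = R + BᵀPB = [3/2 0; 0 3/2] + [11.2500 8.2500; 8.2500 13.2500] = [12.7500 8.2500; 8.2500 14.7500]
BᵀPA = [1.5000 15.7500; -2.5000 18.7500]
K = S⁻¹·BᵀPA = [0.3563 0.6469; -0.3688 0.9094]
A−BK = [-0.3000 -0.1500; 0.1313 -0.0906]
AᵀP(A−BK) = [0.5438 -0.1969; -0.1969 2.0109]
P' = Q + AᵀP(A−BK) = [25.5438 11.8031; 11.8031 11.0109]
tr(P') = 36.5547


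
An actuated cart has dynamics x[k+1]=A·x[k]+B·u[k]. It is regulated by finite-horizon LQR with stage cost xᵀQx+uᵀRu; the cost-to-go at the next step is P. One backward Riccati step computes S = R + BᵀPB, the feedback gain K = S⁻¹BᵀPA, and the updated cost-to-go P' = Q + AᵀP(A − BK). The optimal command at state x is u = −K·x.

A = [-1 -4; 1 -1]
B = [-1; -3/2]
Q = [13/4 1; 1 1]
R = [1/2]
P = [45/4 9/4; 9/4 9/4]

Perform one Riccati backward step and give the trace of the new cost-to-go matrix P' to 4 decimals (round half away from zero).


35.5471

BᵀP = [-14.6250 -5.6250]
S = R + BᵀPB = [1/2] + [23.0625] = [23.5625]
BᵀPA = [9.0000 64.1250]
K = S⁻¹·BᵀPA = [0.3820 2.7215]
A−BK = [-0.6180 -1.2785; 1.5729 3.0822]
AᵀP(A−BK) = [5.5623 11.5066; 11.5066 25.7347]
P' = Q + AᵀP(A−BK) = [8.8123 12.5066; 12.5066 26.7347]
tr(P') = 35.5471


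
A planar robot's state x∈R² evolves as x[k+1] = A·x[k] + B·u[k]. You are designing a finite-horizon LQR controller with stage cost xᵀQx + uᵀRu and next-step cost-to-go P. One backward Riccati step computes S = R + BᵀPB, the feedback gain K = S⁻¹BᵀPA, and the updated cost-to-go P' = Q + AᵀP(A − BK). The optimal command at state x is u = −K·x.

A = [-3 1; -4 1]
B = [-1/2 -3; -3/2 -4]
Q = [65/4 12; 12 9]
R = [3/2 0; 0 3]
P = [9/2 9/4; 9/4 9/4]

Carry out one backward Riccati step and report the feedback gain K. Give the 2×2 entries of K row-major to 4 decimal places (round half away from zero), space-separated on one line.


0.4015 -0.0680 0.8726 -0.2688

BᵀP = [-5.6250 -4.5000; -22.5000 -15.7500]
S = R + BᵀPB = [3/2 0; 0 3] + [9.5625 34.8750; 34.8750 130.5000] = [11.0625 34.8750; 34.8750 133.5000]
BᵀPA = [34.8750 -10.1250; 130.5000 -38.2500]
K = S⁻¹·BᵀPA = [0.4015 -0.0680; 0.8726 -0.2688]
A−BK = [-0.1813 0.1597; 0.0928 -0.1770]
AᵀP(A−BK) = [2.6179 -0.8063; -0.8063 0.2817]
P' = Q + AᵀP(A−BK) = [18.8679 11.1937; 11.1937 9.2817]
tr(P') = 28.1496


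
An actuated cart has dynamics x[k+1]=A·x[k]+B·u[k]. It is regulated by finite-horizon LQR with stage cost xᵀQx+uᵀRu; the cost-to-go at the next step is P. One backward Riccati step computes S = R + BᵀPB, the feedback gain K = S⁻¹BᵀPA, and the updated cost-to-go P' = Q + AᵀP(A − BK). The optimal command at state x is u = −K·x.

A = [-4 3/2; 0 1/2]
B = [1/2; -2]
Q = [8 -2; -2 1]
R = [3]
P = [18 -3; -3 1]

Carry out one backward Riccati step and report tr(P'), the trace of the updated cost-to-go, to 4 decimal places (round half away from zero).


102.9321

BᵀP = [15.0000 -3.5000]
S = R + BᵀPB = [3] + [14.5000] = [17.5000]
BᵀPA = [-60.0000 20.7500]
K = S⁻¹·BᵀPA = [-3.4286 1.1857]
A−BK = [-2.2857 0.9071; -6.8571 2.8714]
AᵀP(A−BK) = [82.2857 -30.8571; -30.8571 11.6464]
P' = Q + AᵀP(A−BK) = [90.2857 -32.8571; -32.8571 12.6464]
tr(P') = 102.9321


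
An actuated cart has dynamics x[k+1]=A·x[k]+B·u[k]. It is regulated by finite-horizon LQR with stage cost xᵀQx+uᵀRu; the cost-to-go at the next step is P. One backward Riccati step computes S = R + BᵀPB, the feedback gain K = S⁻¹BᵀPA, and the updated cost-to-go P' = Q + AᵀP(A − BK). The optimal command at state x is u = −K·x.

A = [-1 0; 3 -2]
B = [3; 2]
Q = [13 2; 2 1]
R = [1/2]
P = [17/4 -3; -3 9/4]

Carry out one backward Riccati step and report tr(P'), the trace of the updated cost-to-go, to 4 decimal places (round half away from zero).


BᵀP = [6.7500 -4.5000]
S = R + BᵀPB = [1/2] + [11.2500] = [11.7500]
BᵀPA = [-20.2500 9.0000]
K = S⁻¹·BᵀPA = [-1.7234 0.7660]
A−BK = [4.1702 -2.2979; 6.4468 -3.5319]
AᵀP(A−BK) = [7.6011 -3.9894; -3.9894 2.1064]
P' = Q + AᵀP(A−BK) = [20.6011 -1.9894; -1.9894 3.1064]
tr(P') = 23.7074

23.7074


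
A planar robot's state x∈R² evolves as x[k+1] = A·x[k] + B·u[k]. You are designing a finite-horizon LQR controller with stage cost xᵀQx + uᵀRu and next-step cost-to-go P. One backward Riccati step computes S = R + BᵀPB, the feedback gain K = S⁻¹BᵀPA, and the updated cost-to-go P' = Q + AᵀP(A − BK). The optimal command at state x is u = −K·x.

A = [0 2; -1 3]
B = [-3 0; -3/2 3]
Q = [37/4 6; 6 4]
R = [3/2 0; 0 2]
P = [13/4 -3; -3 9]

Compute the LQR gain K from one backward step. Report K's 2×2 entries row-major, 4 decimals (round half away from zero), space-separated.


BᵀP = [-5.2500 -4.5000; -9.0000 27.0000]
S = R + BᵀPB = [3/2 0; 0 2] + [22.5000 -13.5000; -13.5000 81.0000] = [24.0000 -13.5000; -13.5000 83.0000]
BᵀPA = [4.5000 -24.0000; -27.0000 63.0000]
K = S⁻¹·BᵀPA = [0.0050 -0.6308; -0.3245 0.6564]
A−BK = [0.0149 0.1077; -0.0191 0.0845]
AᵀP(A−BK) = [0.2163 -0.4376; -0.4376 1.5060]
P' = Q + AᵀP(A−BK) = [9.4663 5.5624; 5.5624 5.5060]
tr(P') = 14.9723

0.0050 -0.6308 -0.3245 0.6564


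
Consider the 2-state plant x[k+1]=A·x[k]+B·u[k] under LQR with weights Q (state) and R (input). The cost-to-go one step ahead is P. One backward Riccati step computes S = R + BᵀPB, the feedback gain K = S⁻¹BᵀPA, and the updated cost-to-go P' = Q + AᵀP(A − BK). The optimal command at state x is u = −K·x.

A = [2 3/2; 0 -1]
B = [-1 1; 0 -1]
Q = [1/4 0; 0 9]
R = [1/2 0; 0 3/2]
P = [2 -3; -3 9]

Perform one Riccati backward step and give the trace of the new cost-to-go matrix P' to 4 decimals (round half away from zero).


11.8618

BᵀP = [-2.0000 3.0000; 5.0000 -12.0000]
S = R + BᵀPB = [1/2 0; 0 3/2] + [2.0000 -5.0000; -5.0000 17.0000] = [2.5000 -5.0000; -5.0000 18.5000]
BᵀPA = [-4.0000 -6.0000; 10.0000 19.5000]
K = S⁻¹·BᵀPA = [-1.1294 -0.6353; 0.2353 0.8824]
A−BK = [0.6353 -0.0176; 0.2353 -0.1176]
AᵀP(A−BK) = [1.1294 0.6353; 0.6353 1.4824]
P' = Q + AᵀP(A−BK) = [1.3794 0.6353; 0.6353 10.4824]
tr(P') = 11.8618


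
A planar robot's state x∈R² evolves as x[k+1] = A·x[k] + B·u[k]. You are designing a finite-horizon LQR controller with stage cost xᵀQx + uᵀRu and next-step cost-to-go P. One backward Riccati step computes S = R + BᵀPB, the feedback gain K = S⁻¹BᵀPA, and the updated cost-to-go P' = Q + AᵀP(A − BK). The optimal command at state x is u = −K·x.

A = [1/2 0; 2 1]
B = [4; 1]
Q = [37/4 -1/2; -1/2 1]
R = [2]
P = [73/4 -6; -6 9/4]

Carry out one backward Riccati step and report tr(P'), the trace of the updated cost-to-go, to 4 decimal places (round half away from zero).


11.7541

BᵀP = [67.0000 -21.7500]
S = R + BᵀPB = [2] + [246.2500] = [248.2500]
BᵀPA = [-10.0000 -21.7500]
K = S⁻¹·BᵀPA = [-0.0403 -0.0876]
A−BK = [0.6611 0.3505; 2.0403 1.0876]
AᵀP(A−BK) = [1.1597 0.6239; 0.6239 0.3444]
P' = Q + AᵀP(A−BK) = [10.4097 0.1239; 0.1239 1.3444]
tr(P') = 11.7541


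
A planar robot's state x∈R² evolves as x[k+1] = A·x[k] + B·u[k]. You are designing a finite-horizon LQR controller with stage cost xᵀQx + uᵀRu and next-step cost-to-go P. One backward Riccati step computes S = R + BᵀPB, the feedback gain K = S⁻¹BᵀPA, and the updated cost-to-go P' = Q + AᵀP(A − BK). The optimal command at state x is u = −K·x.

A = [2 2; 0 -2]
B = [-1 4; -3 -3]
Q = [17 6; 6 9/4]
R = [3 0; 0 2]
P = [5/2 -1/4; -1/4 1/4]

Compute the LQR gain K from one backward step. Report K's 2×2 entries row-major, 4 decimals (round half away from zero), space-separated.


BᵀP = [-1.7500 -0.5000; 10.7500 -1.7500]
S = R + BᵀPB = [3 0; 0 2] + [3.2500 -5.5000; -5.5000 48.2500] = [6.2500 -5.5000; -5.5000 50.2500]
BᵀPA = [-3.5000 -2.5000; 21.5000 25.0000]
K = S⁻¹·BᵀPA = [-0.2030 0.0418; 0.4056 0.5021]
A−BK = [0.1744 0.0335; 0.6078 -0.3682]
AᵀP(A−BK) = [0.5682 0.3515; 0.3515 0.5523]
P' = Q + AᵀP(A−BK) = [17.5682 6.3515; 6.3515 2.8023]
tr(P') = 20.3705

-0.2030 0.0418 0.4056 0.5021


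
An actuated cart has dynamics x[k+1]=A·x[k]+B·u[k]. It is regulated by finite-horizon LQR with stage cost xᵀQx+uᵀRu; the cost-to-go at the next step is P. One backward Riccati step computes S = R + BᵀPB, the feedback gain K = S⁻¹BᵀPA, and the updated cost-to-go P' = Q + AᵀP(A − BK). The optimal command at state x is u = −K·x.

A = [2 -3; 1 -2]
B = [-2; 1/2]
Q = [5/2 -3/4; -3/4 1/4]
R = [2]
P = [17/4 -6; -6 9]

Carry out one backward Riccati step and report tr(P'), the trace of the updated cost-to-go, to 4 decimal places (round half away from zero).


BᵀP = [-11.5000 16.5000]
S = R + BᵀPB = [2] + [31.2500] = [33.2500]
BᵀPA = [-6.5000 1.5000]
K = S⁻¹·BᵀPA = [-0.1955 0.0451]
A−BK = [1.6090 -2.9098; 1.0977 -2.0226]
AᵀP(A−BK) = [0.7293 -1.2068; -1.2068 2.1823]
P' = Q + AᵀP(A−BK) = [3.2293 -1.9568; -1.9568 2.4323]
tr(P') = 5.6617

5.6617


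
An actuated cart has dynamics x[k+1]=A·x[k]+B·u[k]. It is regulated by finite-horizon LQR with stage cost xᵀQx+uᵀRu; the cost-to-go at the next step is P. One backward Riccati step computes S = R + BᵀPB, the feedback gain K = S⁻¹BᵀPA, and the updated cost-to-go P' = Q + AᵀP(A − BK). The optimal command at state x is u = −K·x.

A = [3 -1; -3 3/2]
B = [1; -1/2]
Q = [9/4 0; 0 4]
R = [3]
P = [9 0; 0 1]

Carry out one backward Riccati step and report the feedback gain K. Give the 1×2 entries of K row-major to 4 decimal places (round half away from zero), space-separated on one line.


BᵀP = [9.0000 -0.5000]
S = R + BᵀPB = [3] + [9.2500] = [12.2500]
BᵀPA = [28.5000 -9.7500]
K = S⁻¹·BᵀPA = [2.3265 -0.7959]
A−BK = [0.6735 -0.2041; -1.8367 1.1020]
AᵀP(A−BK) = [23.6939 -8.8163; -8.8163 3.4898]
P' = Q + AᵀP(A−BK) = [25.9439 -8.8163; -8.8163 7.4898]
tr(P') = 33.4337

2.3265 -0.7959


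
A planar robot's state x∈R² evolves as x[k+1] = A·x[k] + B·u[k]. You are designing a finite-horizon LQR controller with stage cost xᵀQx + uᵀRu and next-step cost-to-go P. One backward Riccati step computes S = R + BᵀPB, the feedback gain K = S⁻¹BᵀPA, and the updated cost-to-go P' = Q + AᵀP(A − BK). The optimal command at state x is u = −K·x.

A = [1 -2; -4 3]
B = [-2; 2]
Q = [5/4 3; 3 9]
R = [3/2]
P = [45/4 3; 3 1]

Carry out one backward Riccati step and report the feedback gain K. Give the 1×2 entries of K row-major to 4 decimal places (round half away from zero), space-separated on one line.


-0.0189 0.7925

BᵀP = [-16.5000 -4.0000]
S = R + BᵀPB = [3/2] + [25.0000] = [26.5000]
BᵀPA = [-0.5000 21.0000]
K = S⁻¹·BᵀPA = [-0.0189 0.7925]
A−BK = [0.9623 -0.4151; -3.9623 1.4151]
AᵀP(A−BK) = [3.2406 -1.1038; -1.1038 1.3585]
P' = Q + AᵀP(A−BK) = [4.4906 1.8962; 1.8962 10.3585]
tr(P') = 14.8491


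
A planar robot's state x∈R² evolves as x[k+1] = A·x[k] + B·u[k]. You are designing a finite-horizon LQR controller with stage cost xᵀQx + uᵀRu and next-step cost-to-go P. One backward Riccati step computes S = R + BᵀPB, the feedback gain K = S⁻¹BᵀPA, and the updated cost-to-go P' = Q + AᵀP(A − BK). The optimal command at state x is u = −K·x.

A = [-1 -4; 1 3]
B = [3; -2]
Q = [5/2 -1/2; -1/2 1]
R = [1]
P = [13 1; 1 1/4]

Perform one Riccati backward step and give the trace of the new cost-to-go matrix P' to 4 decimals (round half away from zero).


BᵀP = [37.0000 2.5000]
S = R + BᵀPB = [1] + [106.0000] = [107.0000]
BᵀPA = [-34.5000 -140.5000]
K = S⁻¹·BᵀPA = [-0.3224 -1.3131]
A−BK = [-0.0327 -0.0607; 0.3551 0.3738]
AᵀP(A−BK) = [0.1262 0.4486; 0.4486 1.7617]
P' = Q + AᵀP(A−BK) = [2.6262 -0.0514; -0.0514 2.7617]
tr(P') = 5.3879

5.3879


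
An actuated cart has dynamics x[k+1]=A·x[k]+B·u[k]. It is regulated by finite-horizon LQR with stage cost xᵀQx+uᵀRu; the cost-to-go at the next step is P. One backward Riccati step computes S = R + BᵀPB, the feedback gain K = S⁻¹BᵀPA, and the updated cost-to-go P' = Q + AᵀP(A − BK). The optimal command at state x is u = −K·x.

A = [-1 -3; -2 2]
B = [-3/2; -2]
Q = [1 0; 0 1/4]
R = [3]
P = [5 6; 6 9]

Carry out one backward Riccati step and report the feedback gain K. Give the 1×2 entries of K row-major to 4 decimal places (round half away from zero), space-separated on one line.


0.8522 0.0522

BᵀP = [-19.5000 -27.0000]
S = R + BᵀPB = [3] + [83.2500] = [86.2500]
BᵀPA = [73.5000 4.5000]
K = S⁻¹·BᵀPA = [0.8522 0.0522]
A−BK = [0.2783 -2.9217; -0.2957 2.1043]
AᵀP(A−BK) = [2.3652 -0.8348; -0.8348 8.7652]
P' = Q + AᵀP(A−BK) = [3.3652 -0.8348; -0.8348 9.0152]
tr(P') = 12.3804


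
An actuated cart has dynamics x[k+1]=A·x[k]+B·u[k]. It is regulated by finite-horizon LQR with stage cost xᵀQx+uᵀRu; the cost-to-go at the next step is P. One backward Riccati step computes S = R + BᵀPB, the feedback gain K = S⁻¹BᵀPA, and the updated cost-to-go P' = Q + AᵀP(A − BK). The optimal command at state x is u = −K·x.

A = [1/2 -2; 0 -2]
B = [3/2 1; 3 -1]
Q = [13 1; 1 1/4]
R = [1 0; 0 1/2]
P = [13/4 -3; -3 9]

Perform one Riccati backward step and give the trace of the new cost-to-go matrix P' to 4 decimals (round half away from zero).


14.2422

BᵀP = [-4.1250 22.5000; 6.2500 -12.0000]
S = R + BᵀPB = [1 0; 0 1/2] + [61.3125 -26.6250; -26.6250 18.2500] = [62.3125 -26.6250; -26.6250 18.7500]
BᵀPA = [-2.0625 -36.7500; 3.1250 11.5000]
K = S⁻¹·BᵀPA = [0.0969 -0.8333; 0.3043 -0.5700]
A−BK = [0.0503 -0.1801; 0.0135 -0.0701]
AᵀP(A−BK) = [0.0615 -0.1876; -0.1876 0.9307]
P' = Q + AᵀP(A−BK) = [13.0615 0.8124; 0.8124 1.1807]
tr(P') = 14.2422


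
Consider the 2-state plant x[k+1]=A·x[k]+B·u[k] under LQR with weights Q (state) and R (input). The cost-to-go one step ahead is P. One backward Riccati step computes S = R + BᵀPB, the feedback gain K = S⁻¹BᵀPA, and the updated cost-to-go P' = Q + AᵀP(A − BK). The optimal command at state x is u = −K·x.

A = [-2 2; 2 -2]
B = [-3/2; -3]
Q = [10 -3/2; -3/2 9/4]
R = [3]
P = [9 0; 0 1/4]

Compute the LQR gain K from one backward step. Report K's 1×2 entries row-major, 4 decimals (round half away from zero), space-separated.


BᵀP = [-13.5000 -0.7500]
S = R + BᵀPB = [3] + [22.5000] = [25.5000]
BᵀPA = [25.5000 -25.5000]
K = S⁻¹·BᵀPA = [1.0000 -1.0000]
A−BK = [-0.5000 0.5000; 5.0000 -5.0000]
AᵀP(A−BK) = [11.5000 -11.5000; -11.5000 11.5000]
P' = Q + AᵀP(A−BK) = [21.5000 -13.0000; -13.0000 13.7500]
tr(P') = 35.2500

1.0000 -1.0000
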